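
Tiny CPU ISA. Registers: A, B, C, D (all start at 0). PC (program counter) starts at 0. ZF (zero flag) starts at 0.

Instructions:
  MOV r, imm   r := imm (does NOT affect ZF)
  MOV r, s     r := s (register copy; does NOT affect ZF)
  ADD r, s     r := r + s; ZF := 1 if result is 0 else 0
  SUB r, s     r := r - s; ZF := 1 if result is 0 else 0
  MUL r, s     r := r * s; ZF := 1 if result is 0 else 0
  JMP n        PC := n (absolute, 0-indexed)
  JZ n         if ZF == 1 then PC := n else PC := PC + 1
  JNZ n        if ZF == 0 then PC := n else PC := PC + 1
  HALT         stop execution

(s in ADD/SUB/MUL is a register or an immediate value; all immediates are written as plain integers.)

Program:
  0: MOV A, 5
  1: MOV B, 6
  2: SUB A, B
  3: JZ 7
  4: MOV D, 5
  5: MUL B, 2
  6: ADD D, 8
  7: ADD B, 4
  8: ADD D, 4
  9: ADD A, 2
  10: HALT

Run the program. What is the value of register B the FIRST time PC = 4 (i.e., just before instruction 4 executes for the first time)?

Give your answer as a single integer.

Step 1: PC=0 exec 'MOV A, 5'. After: A=5 B=0 C=0 D=0 ZF=0 PC=1
Step 2: PC=1 exec 'MOV B, 6'. After: A=5 B=6 C=0 D=0 ZF=0 PC=2
Step 3: PC=2 exec 'SUB A, B'. After: A=-1 B=6 C=0 D=0 ZF=0 PC=3
Step 4: PC=3 exec 'JZ 7'. After: A=-1 B=6 C=0 D=0 ZF=0 PC=4
First time PC=4: B=6

6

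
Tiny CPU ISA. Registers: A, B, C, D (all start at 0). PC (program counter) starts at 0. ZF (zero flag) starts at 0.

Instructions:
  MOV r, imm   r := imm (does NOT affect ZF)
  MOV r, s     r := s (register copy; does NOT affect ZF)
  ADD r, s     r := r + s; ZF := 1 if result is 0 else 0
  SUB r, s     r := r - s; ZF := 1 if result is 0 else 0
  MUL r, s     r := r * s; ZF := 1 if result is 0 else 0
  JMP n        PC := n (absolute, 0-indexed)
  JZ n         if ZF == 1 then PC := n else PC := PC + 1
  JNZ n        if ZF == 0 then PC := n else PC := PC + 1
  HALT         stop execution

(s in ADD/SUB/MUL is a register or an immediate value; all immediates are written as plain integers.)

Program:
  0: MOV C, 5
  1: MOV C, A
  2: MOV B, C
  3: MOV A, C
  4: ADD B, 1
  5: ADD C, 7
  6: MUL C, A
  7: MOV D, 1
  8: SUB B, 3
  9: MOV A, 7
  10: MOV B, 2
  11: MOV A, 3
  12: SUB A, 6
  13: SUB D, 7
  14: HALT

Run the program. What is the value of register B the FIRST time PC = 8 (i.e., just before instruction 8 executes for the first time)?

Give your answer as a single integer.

Step 1: PC=0 exec 'MOV C, 5'. After: A=0 B=0 C=5 D=0 ZF=0 PC=1
Step 2: PC=1 exec 'MOV C, A'. After: A=0 B=0 C=0 D=0 ZF=0 PC=2
Step 3: PC=2 exec 'MOV B, C'. After: A=0 B=0 C=0 D=0 ZF=0 PC=3
Step 4: PC=3 exec 'MOV A, C'. After: A=0 B=0 C=0 D=0 ZF=0 PC=4
Step 5: PC=4 exec 'ADD B, 1'. After: A=0 B=1 C=0 D=0 ZF=0 PC=5
Step 6: PC=5 exec 'ADD C, 7'. After: A=0 B=1 C=7 D=0 ZF=0 PC=6
Step 7: PC=6 exec 'MUL C, A'. After: A=0 B=1 C=0 D=0 ZF=1 PC=7
Step 8: PC=7 exec 'MOV D, 1'. After: A=0 B=1 C=0 D=1 ZF=1 PC=8
First time PC=8: B=1

1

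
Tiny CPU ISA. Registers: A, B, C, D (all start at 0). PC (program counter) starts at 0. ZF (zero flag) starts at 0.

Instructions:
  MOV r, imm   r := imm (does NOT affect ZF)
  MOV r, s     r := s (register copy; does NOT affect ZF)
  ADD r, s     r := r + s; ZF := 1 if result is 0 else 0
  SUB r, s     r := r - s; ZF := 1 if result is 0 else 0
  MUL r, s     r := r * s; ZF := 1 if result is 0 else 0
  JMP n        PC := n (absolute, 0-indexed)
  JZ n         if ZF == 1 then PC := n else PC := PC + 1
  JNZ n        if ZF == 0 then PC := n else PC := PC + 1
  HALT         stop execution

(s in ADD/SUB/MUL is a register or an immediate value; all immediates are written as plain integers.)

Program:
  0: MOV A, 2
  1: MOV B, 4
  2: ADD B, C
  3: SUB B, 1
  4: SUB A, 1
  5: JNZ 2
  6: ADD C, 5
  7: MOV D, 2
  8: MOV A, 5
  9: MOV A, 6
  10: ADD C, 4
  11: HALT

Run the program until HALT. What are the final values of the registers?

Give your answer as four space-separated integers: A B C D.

Step 1: PC=0 exec 'MOV A, 2'. After: A=2 B=0 C=0 D=0 ZF=0 PC=1
Step 2: PC=1 exec 'MOV B, 4'. After: A=2 B=4 C=0 D=0 ZF=0 PC=2
Step 3: PC=2 exec 'ADD B, C'. After: A=2 B=4 C=0 D=0 ZF=0 PC=3
Step 4: PC=3 exec 'SUB B, 1'. After: A=2 B=3 C=0 D=0 ZF=0 PC=4
Step 5: PC=4 exec 'SUB A, 1'. After: A=1 B=3 C=0 D=0 ZF=0 PC=5
Step 6: PC=5 exec 'JNZ 2'. After: A=1 B=3 C=0 D=0 ZF=0 PC=2
Step 7: PC=2 exec 'ADD B, C'. After: A=1 B=3 C=0 D=0 ZF=0 PC=3
Step 8: PC=3 exec 'SUB B, 1'. After: A=1 B=2 C=0 D=0 ZF=0 PC=4
Step 9: PC=4 exec 'SUB A, 1'. After: A=0 B=2 C=0 D=0 ZF=1 PC=5
Step 10: PC=5 exec 'JNZ 2'. After: A=0 B=2 C=0 D=0 ZF=1 PC=6
Step 11: PC=6 exec 'ADD C, 5'. After: A=0 B=2 C=5 D=0 ZF=0 PC=7
Step 12: PC=7 exec 'MOV D, 2'. After: A=0 B=2 C=5 D=2 ZF=0 PC=8
Step 13: PC=8 exec 'MOV A, 5'. After: A=5 B=2 C=5 D=2 ZF=0 PC=9
Step 14: PC=9 exec 'MOV A, 6'. After: A=6 B=2 C=5 D=2 ZF=0 PC=10
Step 15: PC=10 exec 'ADD C, 4'. After: A=6 B=2 C=9 D=2 ZF=0 PC=11
Step 16: PC=11 exec 'HALT'. After: A=6 B=2 C=9 D=2 ZF=0 PC=11 HALTED

Answer: 6 2 9 2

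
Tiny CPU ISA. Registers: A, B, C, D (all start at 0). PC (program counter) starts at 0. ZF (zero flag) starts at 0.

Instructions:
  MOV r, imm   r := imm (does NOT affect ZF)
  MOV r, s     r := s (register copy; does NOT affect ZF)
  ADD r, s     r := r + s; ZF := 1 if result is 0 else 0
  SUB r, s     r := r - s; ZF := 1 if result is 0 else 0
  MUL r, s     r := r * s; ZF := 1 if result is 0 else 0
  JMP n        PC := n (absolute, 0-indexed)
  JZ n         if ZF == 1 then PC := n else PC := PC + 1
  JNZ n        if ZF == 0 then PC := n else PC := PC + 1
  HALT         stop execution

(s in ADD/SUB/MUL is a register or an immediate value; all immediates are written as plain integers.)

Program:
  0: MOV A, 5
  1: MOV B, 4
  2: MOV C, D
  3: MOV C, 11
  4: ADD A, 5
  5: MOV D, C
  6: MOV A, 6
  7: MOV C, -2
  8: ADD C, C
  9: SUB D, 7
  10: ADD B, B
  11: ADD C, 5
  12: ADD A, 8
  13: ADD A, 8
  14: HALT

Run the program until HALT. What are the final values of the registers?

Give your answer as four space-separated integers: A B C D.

Answer: 22 8 1 4

Derivation:
Step 1: PC=0 exec 'MOV A, 5'. After: A=5 B=0 C=0 D=0 ZF=0 PC=1
Step 2: PC=1 exec 'MOV B, 4'. After: A=5 B=4 C=0 D=0 ZF=0 PC=2
Step 3: PC=2 exec 'MOV C, D'. After: A=5 B=4 C=0 D=0 ZF=0 PC=3
Step 4: PC=3 exec 'MOV C, 11'. After: A=5 B=4 C=11 D=0 ZF=0 PC=4
Step 5: PC=4 exec 'ADD A, 5'. After: A=10 B=4 C=11 D=0 ZF=0 PC=5
Step 6: PC=5 exec 'MOV D, C'. After: A=10 B=4 C=11 D=11 ZF=0 PC=6
Step 7: PC=6 exec 'MOV A, 6'. After: A=6 B=4 C=11 D=11 ZF=0 PC=7
Step 8: PC=7 exec 'MOV C, -2'. After: A=6 B=4 C=-2 D=11 ZF=0 PC=8
Step 9: PC=8 exec 'ADD C, C'. After: A=6 B=4 C=-4 D=11 ZF=0 PC=9
Step 10: PC=9 exec 'SUB D, 7'. After: A=6 B=4 C=-4 D=4 ZF=0 PC=10
Step 11: PC=10 exec 'ADD B, B'. After: A=6 B=8 C=-4 D=4 ZF=0 PC=11
Step 12: PC=11 exec 'ADD C, 5'. After: A=6 B=8 C=1 D=4 ZF=0 PC=12
Step 13: PC=12 exec 'ADD A, 8'. After: A=14 B=8 C=1 D=4 ZF=0 PC=13
Step 14: PC=13 exec 'ADD A, 8'. After: A=22 B=8 C=1 D=4 ZF=0 PC=14
Step 15: PC=14 exec 'HALT'. After: A=22 B=8 C=1 D=4 ZF=0 PC=14 HALTED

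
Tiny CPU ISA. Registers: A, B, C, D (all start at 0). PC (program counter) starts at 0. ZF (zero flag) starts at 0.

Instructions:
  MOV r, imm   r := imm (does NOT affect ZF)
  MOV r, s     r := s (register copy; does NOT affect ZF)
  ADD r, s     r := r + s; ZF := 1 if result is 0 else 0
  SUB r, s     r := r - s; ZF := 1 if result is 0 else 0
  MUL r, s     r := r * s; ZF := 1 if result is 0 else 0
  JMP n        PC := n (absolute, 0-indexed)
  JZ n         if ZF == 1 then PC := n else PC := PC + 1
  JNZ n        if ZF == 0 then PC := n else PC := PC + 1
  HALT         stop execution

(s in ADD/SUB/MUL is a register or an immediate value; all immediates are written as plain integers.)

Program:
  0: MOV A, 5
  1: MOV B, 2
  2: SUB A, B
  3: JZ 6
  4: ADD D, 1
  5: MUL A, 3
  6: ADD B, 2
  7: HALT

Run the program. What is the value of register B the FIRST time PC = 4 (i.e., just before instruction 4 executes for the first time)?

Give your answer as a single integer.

Step 1: PC=0 exec 'MOV A, 5'. After: A=5 B=0 C=0 D=0 ZF=0 PC=1
Step 2: PC=1 exec 'MOV B, 2'. After: A=5 B=2 C=0 D=0 ZF=0 PC=2
Step 3: PC=2 exec 'SUB A, B'. After: A=3 B=2 C=0 D=0 ZF=0 PC=3
Step 4: PC=3 exec 'JZ 6'. After: A=3 B=2 C=0 D=0 ZF=0 PC=4
First time PC=4: B=2

2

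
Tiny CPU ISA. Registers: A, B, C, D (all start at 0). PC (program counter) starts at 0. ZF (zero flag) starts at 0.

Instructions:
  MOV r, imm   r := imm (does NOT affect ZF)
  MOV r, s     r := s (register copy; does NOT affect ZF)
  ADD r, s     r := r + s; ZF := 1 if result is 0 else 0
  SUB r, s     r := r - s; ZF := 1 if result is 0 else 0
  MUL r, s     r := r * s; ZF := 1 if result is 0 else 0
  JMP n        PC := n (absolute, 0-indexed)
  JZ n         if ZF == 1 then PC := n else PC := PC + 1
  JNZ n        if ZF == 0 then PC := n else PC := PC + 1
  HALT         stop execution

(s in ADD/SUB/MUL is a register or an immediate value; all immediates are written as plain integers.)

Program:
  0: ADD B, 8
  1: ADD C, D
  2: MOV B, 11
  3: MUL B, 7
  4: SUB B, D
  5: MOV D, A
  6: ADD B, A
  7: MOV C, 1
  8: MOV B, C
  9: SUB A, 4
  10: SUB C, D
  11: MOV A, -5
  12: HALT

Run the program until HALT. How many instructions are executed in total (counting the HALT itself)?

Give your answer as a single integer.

Answer: 13

Derivation:
Step 1: PC=0 exec 'ADD B, 8'. After: A=0 B=8 C=0 D=0 ZF=0 PC=1
Step 2: PC=1 exec 'ADD C, D'. After: A=0 B=8 C=0 D=0 ZF=1 PC=2
Step 3: PC=2 exec 'MOV B, 11'. After: A=0 B=11 C=0 D=0 ZF=1 PC=3
Step 4: PC=3 exec 'MUL B, 7'. After: A=0 B=77 C=0 D=0 ZF=0 PC=4
Step 5: PC=4 exec 'SUB B, D'. After: A=0 B=77 C=0 D=0 ZF=0 PC=5
Step 6: PC=5 exec 'MOV D, A'. After: A=0 B=77 C=0 D=0 ZF=0 PC=6
Step 7: PC=6 exec 'ADD B, A'. After: A=0 B=77 C=0 D=0 ZF=0 PC=7
Step 8: PC=7 exec 'MOV C, 1'. After: A=0 B=77 C=1 D=0 ZF=0 PC=8
Step 9: PC=8 exec 'MOV B, C'. After: A=0 B=1 C=1 D=0 ZF=0 PC=9
Step 10: PC=9 exec 'SUB A, 4'. After: A=-4 B=1 C=1 D=0 ZF=0 PC=10
Step 11: PC=10 exec 'SUB C, D'. After: A=-4 B=1 C=1 D=0 ZF=0 PC=11
Step 12: PC=11 exec 'MOV A, -5'. After: A=-5 B=1 C=1 D=0 ZF=0 PC=12
Step 13: PC=12 exec 'HALT'. After: A=-5 B=1 C=1 D=0 ZF=0 PC=12 HALTED
Total instructions executed: 13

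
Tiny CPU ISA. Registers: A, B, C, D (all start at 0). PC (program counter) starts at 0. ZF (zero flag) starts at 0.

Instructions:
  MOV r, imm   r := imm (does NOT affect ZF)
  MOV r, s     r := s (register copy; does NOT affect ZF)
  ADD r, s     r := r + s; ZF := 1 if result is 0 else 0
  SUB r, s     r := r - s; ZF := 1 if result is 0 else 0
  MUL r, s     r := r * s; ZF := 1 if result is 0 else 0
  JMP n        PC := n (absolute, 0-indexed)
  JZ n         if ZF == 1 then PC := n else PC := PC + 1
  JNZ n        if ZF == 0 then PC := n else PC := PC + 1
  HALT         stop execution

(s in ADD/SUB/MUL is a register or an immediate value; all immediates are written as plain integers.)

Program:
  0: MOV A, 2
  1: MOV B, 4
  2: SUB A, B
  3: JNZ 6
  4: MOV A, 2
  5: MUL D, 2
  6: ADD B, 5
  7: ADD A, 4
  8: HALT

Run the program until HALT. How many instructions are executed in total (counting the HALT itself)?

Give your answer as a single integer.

Step 1: PC=0 exec 'MOV A, 2'. After: A=2 B=0 C=0 D=0 ZF=0 PC=1
Step 2: PC=1 exec 'MOV B, 4'. After: A=2 B=4 C=0 D=0 ZF=0 PC=2
Step 3: PC=2 exec 'SUB A, B'. After: A=-2 B=4 C=0 D=0 ZF=0 PC=3
Step 4: PC=3 exec 'JNZ 6'. After: A=-2 B=4 C=0 D=0 ZF=0 PC=6
Step 5: PC=6 exec 'ADD B, 5'. After: A=-2 B=9 C=0 D=0 ZF=0 PC=7
Step 6: PC=7 exec 'ADD A, 4'. After: A=2 B=9 C=0 D=0 ZF=0 PC=8
Step 7: PC=8 exec 'HALT'. After: A=2 B=9 C=0 D=0 ZF=0 PC=8 HALTED
Total instructions executed: 7

Answer: 7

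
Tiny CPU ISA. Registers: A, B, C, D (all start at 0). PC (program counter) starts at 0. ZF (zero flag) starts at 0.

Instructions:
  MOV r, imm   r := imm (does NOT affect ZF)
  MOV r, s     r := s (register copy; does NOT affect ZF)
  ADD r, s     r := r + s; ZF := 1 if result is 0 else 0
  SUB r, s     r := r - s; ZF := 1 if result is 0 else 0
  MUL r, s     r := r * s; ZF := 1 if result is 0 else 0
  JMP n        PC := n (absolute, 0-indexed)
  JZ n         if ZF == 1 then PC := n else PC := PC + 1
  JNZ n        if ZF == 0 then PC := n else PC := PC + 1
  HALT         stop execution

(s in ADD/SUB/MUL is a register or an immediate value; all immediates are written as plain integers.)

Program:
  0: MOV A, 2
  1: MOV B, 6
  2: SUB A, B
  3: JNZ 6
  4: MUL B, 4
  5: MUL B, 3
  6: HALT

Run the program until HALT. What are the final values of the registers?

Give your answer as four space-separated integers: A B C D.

Answer: -4 6 0 0

Derivation:
Step 1: PC=0 exec 'MOV A, 2'. After: A=2 B=0 C=0 D=0 ZF=0 PC=1
Step 2: PC=1 exec 'MOV B, 6'. After: A=2 B=6 C=0 D=0 ZF=0 PC=2
Step 3: PC=2 exec 'SUB A, B'. After: A=-4 B=6 C=0 D=0 ZF=0 PC=3
Step 4: PC=3 exec 'JNZ 6'. After: A=-4 B=6 C=0 D=0 ZF=0 PC=6
Step 5: PC=6 exec 'HALT'. After: A=-4 B=6 C=0 D=0 ZF=0 PC=6 HALTED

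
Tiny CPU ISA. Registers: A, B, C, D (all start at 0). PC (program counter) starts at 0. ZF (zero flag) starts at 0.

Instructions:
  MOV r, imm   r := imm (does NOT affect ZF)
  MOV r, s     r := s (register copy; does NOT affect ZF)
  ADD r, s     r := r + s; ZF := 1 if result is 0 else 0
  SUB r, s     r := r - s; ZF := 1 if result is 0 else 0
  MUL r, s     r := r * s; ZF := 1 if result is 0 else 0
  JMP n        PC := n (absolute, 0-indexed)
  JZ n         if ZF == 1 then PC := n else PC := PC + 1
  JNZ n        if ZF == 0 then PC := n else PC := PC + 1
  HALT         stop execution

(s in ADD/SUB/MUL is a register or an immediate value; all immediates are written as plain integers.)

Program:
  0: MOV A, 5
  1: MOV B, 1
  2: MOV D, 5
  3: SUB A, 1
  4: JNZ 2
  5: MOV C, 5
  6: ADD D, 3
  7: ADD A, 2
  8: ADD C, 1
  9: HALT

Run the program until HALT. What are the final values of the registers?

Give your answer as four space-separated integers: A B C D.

Step 1: PC=0 exec 'MOV A, 5'. After: A=5 B=0 C=0 D=0 ZF=0 PC=1
Step 2: PC=1 exec 'MOV B, 1'. After: A=5 B=1 C=0 D=0 ZF=0 PC=2
Step 3: PC=2 exec 'MOV D, 5'. After: A=5 B=1 C=0 D=5 ZF=0 PC=3
Step 4: PC=3 exec 'SUB A, 1'. After: A=4 B=1 C=0 D=5 ZF=0 PC=4
Step 5: PC=4 exec 'JNZ 2'. After: A=4 B=1 C=0 D=5 ZF=0 PC=2
Step 6: PC=2 exec 'MOV D, 5'. After: A=4 B=1 C=0 D=5 ZF=0 PC=3
Step 7: PC=3 exec 'SUB A, 1'. After: A=3 B=1 C=0 D=5 ZF=0 PC=4
Step 8: PC=4 exec 'JNZ 2'. After: A=3 B=1 C=0 D=5 ZF=0 PC=2
Step 9: PC=2 exec 'MOV D, 5'. After: A=3 B=1 C=0 D=5 ZF=0 PC=3
Step 10: PC=3 exec 'SUB A, 1'. After: A=2 B=1 C=0 D=5 ZF=0 PC=4
Step 11: PC=4 exec 'JNZ 2'. After: A=2 B=1 C=0 D=5 ZF=0 PC=2
Step 12: PC=2 exec 'MOV D, 5'. After: A=2 B=1 C=0 D=5 ZF=0 PC=3
Step 13: PC=3 exec 'SUB A, 1'. After: A=1 B=1 C=0 D=5 ZF=0 PC=4
Step 14: PC=4 exec 'JNZ 2'. After: A=1 B=1 C=0 D=5 ZF=0 PC=2
Step 15: PC=2 exec 'MOV D, 5'. After: A=1 B=1 C=0 D=5 ZF=0 PC=3
Step 16: PC=3 exec 'SUB A, 1'. After: A=0 B=1 C=0 D=5 ZF=1 PC=4
Step 17: PC=4 exec 'JNZ 2'. After: A=0 B=1 C=0 D=5 ZF=1 PC=5
Step 18: PC=5 exec 'MOV C, 5'. After: A=0 B=1 C=5 D=5 ZF=1 PC=6
Step 19: PC=6 exec 'ADD D, 3'. After: A=0 B=1 C=5 D=8 ZF=0 PC=7
Step 20: PC=7 exec 'ADD A, 2'. After: A=2 B=1 C=5 D=8 ZF=0 PC=8
Step 21: PC=8 exec 'ADD C, 1'. After: A=2 B=1 C=6 D=8 ZF=0 PC=9
Step 22: PC=9 exec 'HALT'. After: A=2 B=1 C=6 D=8 ZF=0 PC=9 HALTED

Answer: 2 1 6 8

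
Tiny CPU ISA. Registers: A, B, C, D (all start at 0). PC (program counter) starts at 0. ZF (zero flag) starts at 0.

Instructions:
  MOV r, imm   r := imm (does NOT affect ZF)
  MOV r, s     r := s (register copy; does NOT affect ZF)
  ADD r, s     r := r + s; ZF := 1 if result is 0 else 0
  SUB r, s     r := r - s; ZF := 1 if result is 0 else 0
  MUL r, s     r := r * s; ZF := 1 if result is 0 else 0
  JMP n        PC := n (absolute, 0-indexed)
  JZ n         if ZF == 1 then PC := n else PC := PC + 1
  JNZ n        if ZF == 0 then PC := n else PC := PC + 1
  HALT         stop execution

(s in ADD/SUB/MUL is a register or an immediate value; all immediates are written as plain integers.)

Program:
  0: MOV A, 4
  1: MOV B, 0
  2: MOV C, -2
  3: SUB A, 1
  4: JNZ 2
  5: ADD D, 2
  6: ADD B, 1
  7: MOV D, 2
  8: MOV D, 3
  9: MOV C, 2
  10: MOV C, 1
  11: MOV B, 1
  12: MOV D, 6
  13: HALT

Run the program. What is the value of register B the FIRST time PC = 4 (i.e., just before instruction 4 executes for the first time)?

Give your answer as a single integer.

Step 1: PC=0 exec 'MOV A, 4'. After: A=4 B=0 C=0 D=0 ZF=0 PC=1
Step 2: PC=1 exec 'MOV B, 0'. After: A=4 B=0 C=0 D=0 ZF=0 PC=2
Step 3: PC=2 exec 'MOV C, -2'. After: A=4 B=0 C=-2 D=0 ZF=0 PC=3
Step 4: PC=3 exec 'SUB A, 1'. After: A=3 B=0 C=-2 D=0 ZF=0 PC=4
First time PC=4: B=0

0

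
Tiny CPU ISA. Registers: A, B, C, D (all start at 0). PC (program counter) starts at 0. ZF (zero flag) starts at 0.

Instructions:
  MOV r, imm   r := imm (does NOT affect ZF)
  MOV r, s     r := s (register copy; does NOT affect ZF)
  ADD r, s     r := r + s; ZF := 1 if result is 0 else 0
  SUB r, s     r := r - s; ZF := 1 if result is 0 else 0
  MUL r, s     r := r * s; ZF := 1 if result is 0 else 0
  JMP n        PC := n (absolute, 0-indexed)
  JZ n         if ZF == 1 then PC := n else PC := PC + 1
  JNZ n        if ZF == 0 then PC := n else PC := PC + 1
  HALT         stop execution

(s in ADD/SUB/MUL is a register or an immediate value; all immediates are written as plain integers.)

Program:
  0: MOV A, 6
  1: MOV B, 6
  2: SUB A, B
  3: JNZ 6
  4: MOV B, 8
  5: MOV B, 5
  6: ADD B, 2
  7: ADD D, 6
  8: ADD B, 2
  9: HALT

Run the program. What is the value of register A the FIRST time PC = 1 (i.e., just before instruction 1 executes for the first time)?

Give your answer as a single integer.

Step 1: PC=0 exec 'MOV A, 6'. After: A=6 B=0 C=0 D=0 ZF=0 PC=1
First time PC=1: A=6

6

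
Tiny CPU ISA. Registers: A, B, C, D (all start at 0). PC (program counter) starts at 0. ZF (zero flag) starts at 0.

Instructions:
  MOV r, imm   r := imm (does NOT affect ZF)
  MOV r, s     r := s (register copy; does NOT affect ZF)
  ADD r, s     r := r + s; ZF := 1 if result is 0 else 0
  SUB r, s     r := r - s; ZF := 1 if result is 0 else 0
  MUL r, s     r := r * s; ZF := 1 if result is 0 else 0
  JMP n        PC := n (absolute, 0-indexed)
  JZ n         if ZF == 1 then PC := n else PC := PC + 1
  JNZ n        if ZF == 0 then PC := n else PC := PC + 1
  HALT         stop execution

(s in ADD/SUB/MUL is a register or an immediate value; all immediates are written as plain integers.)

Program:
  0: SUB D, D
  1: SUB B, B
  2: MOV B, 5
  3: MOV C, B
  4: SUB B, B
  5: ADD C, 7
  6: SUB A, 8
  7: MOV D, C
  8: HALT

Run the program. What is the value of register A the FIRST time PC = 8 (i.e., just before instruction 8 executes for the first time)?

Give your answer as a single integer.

Step 1: PC=0 exec 'SUB D, D'. After: A=0 B=0 C=0 D=0 ZF=1 PC=1
Step 2: PC=1 exec 'SUB B, B'. After: A=0 B=0 C=0 D=0 ZF=1 PC=2
Step 3: PC=2 exec 'MOV B, 5'. After: A=0 B=5 C=0 D=0 ZF=1 PC=3
Step 4: PC=3 exec 'MOV C, B'. After: A=0 B=5 C=5 D=0 ZF=1 PC=4
Step 5: PC=4 exec 'SUB B, B'. After: A=0 B=0 C=5 D=0 ZF=1 PC=5
Step 6: PC=5 exec 'ADD C, 7'. After: A=0 B=0 C=12 D=0 ZF=0 PC=6
Step 7: PC=6 exec 'SUB A, 8'. After: A=-8 B=0 C=12 D=0 ZF=0 PC=7
Step 8: PC=7 exec 'MOV D, C'. After: A=-8 B=0 C=12 D=12 ZF=0 PC=8
First time PC=8: A=-8

-8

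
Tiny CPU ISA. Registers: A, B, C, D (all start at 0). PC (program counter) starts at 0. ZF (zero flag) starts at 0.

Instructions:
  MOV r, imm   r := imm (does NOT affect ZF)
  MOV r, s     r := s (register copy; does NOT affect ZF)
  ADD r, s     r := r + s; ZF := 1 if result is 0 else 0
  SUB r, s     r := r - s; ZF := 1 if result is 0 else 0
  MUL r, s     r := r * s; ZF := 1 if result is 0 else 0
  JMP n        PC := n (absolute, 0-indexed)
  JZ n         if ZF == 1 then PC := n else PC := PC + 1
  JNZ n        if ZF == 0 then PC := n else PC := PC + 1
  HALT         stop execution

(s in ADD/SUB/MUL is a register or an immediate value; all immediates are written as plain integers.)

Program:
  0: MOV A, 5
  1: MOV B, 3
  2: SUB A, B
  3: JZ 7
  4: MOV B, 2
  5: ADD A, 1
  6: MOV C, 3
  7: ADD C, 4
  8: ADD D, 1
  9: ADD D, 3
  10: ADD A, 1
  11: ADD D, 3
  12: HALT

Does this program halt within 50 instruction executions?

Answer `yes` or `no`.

Step 1: PC=0 exec 'MOV A, 5'. After: A=5 B=0 C=0 D=0 ZF=0 PC=1
Step 2: PC=1 exec 'MOV B, 3'. After: A=5 B=3 C=0 D=0 ZF=0 PC=2
Step 3: PC=2 exec 'SUB A, B'. After: A=2 B=3 C=0 D=0 ZF=0 PC=3
Step 4: PC=3 exec 'JZ 7'. After: A=2 B=3 C=0 D=0 ZF=0 PC=4
Step 5: PC=4 exec 'MOV B, 2'. After: A=2 B=2 C=0 D=0 ZF=0 PC=5
Step 6: PC=5 exec 'ADD A, 1'. After: A=3 B=2 C=0 D=0 ZF=0 PC=6
Step 7: PC=6 exec 'MOV C, 3'. After: A=3 B=2 C=3 D=0 ZF=0 PC=7
Step 8: PC=7 exec 'ADD C, 4'. After: A=3 B=2 C=7 D=0 ZF=0 PC=8
Step 9: PC=8 exec 'ADD D, 1'. After: A=3 B=2 C=7 D=1 ZF=0 PC=9
Step 10: PC=9 exec 'ADD D, 3'. After: A=3 B=2 C=7 D=4 ZF=0 PC=10
Step 11: PC=10 exec 'ADD A, 1'. After: A=4 B=2 C=7 D=4 ZF=0 PC=11
Step 12: PC=11 exec 'ADD D, 3'. After: A=4 B=2 C=7 D=7 ZF=0 PC=12
Step 13: PC=12 exec 'HALT'. After: A=4 B=2 C=7 D=7 ZF=0 PC=12 HALTED

Answer: yes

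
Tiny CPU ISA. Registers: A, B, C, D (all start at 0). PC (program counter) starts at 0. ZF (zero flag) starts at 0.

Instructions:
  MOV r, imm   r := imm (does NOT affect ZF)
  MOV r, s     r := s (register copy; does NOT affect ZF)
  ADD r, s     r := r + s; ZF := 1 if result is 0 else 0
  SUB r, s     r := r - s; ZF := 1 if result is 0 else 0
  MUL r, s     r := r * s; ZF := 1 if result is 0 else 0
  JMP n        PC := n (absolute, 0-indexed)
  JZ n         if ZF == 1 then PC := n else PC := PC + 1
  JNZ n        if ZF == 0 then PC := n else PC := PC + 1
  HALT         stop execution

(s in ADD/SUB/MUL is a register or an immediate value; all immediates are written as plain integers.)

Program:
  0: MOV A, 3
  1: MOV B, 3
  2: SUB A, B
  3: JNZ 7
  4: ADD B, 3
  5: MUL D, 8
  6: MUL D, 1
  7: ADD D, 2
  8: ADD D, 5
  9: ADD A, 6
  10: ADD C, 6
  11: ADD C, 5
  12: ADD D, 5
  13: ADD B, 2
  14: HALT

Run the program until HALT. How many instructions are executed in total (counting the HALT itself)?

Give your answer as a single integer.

Answer: 15

Derivation:
Step 1: PC=0 exec 'MOV A, 3'. After: A=3 B=0 C=0 D=0 ZF=0 PC=1
Step 2: PC=1 exec 'MOV B, 3'. After: A=3 B=3 C=0 D=0 ZF=0 PC=2
Step 3: PC=2 exec 'SUB A, B'. After: A=0 B=3 C=0 D=0 ZF=1 PC=3
Step 4: PC=3 exec 'JNZ 7'. After: A=0 B=3 C=0 D=0 ZF=1 PC=4
Step 5: PC=4 exec 'ADD B, 3'. After: A=0 B=6 C=0 D=0 ZF=0 PC=5
Step 6: PC=5 exec 'MUL D, 8'. After: A=0 B=6 C=0 D=0 ZF=1 PC=6
Step 7: PC=6 exec 'MUL D, 1'. After: A=0 B=6 C=0 D=0 ZF=1 PC=7
Step 8: PC=7 exec 'ADD D, 2'. After: A=0 B=6 C=0 D=2 ZF=0 PC=8
Step 9: PC=8 exec 'ADD D, 5'. After: A=0 B=6 C=0 D=7 ZF=0 PC=9
Step 10: PC=9 exec 'ADD A, 6'. After: A=6 B=6 C=0 D=7 ZF=0 PC=10
Step 11: PC=10 exec 'ADD C, 6'. After: A=6 B=6 C=6 D=7 ZF=0 PC=11
Step 12: PC=11 exec 'ADD C, 5'. After: A=6 B=6 C=11 D=7 ZF=0 PC=12
Step 13: PC=12 exec 'ADD D, 5'. After: A=6 B=6 C=11 D=12 ZF=0 PC=13
Step 14: PC=13 exec 'ADD B, 2'. After: A=6 B=8 C=11 D=12 ZF=0 PC=14
Step 15: PC=14 exec 'HALT'. After: A=6 B=8 C=11 D=12 ZF=0 PC=14 HALTED
Total instructions executed: 15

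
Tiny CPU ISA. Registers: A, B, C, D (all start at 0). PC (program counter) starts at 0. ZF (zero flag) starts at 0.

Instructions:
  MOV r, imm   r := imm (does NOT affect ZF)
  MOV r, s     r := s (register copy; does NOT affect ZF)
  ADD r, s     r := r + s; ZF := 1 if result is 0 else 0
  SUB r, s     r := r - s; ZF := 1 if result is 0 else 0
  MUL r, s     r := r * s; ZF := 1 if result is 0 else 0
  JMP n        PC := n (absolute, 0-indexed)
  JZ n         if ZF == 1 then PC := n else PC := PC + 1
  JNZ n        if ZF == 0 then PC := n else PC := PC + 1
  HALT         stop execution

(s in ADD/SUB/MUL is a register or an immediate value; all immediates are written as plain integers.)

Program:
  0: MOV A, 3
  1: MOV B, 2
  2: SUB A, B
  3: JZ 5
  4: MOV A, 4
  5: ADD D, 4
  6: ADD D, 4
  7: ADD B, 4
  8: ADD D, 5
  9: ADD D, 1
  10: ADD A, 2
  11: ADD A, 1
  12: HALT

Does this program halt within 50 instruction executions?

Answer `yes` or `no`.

Step 1: PC=0 exec 'MOV A, 3'. After: A=3 B=0 C=0 D=0 ZF=0 PC=1
Step 2: PC=1 exec 'MOV B, 2'. After: A=3 B=2 C=0 D=0 ZF=0 PC=2
Step 3: PC=2 exec 'SUB A, B'. After: A=1 B=2 C=0 D=0 ZF=0 PC=3
Step 4: PC=3 exec 'JZ 5'. After: A=1 B=2 C=0 D=0 ZF=0 PC=4
Step 5: PC=4 exec 'MOV A, 4'. After: A=4 B=2 C=0 D=0 ZF=0 PC=5
Step 6: PC=5 exec 'ADD D, 4'. After: A=4 B=2 C=0 D=4 ZF=0 PC=6
Step 7: PC=6 exec 'ADD D, 4'. After: A=4 B=2 C=0 D=8 ZF=0 PC=7
Step 8: PC=7 exec 'ADD B, 4'. After: A=4 B=6 C=0 D=8 ZF=0 PC=8
Step 9: PC=8 exec 'ADD D, 5'. After: A=4 B=6 C=0 D=13 ZF=0 PC=9
Step 10: PC=9 exec 'ADD D, 1'. After: A=4 B=6 C=0 D=14 ZF=0 PC=10
Step 11: PC=10 exec 'ADD A, 2'. After: A=6 B=6 C=0 D=14 ZF=0 PC=11
Step 12: PC=11 exec 'ADD A, 1'. After: A=7 B=6 C=0 D=14 ZF=0 PC=12
Step 13: PC=12 exec 'HALT'. After: A=7 B=6 C=0 D=14 ZF=0 PC=12 HALTED

Answer: yes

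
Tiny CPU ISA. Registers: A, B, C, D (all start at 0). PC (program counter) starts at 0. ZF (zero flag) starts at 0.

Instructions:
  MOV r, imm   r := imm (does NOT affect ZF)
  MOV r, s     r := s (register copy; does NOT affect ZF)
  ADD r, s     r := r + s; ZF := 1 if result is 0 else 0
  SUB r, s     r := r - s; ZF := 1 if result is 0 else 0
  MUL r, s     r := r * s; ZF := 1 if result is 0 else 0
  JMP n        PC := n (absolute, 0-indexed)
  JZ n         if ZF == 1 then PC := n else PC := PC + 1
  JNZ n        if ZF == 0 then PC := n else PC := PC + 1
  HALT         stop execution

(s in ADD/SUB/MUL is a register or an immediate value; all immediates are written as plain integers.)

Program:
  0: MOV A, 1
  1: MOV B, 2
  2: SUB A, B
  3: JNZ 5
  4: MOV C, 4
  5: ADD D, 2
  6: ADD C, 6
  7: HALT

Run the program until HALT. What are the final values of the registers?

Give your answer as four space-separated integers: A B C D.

Answer: -1 2 6 2

Derivation:
Step 1: PC=0 exec 'MOV A, 1'. After: A=1 B=0 C=0 D=0 ZF=0 PC=1
Step 2: PC=1 exec 'MOV B, 2'. After: A=1 B=2 C=0 D=0 ZF=0 PC=2
Step 3: PC=2 exec 'SUB A, B'. After: A=-1 B=2 C=0 D=0 ZF=0 PC=3
Step 4: PC=3 exec 'JNZ 5'. After: A=-1 B=2 C=0 D=0 ZF=0 PC=5
Step 5: PC=5 exec 'ADD D, 2'. After: A=-1 B=2 C=0 D=2 ZF=0 PC=6
Step 6: PC=6 exec 'ADD C, 6'. After: A=-1 B=2 C=6 D=2 ZF=0 PC=7
Step 7: PC=7 exec 'HALT'. After: A=-1 B=2 C=6 D=2 ZF=0 PC=7 HALTED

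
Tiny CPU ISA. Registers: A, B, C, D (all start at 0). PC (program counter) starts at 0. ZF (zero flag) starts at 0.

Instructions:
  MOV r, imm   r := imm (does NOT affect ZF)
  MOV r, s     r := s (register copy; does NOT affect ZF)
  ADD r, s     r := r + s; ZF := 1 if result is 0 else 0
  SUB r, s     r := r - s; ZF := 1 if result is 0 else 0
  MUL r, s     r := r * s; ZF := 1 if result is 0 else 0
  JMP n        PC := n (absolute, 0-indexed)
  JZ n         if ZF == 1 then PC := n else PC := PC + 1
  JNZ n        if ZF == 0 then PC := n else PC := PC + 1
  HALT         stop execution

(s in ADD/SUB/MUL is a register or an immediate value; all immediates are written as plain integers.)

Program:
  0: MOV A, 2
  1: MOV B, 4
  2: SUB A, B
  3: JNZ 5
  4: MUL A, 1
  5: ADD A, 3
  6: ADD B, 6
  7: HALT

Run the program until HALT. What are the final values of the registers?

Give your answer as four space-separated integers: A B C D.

Step 1: PC=0 exec 'MOV A, 2'. After: A=2 B=0 C=0 D=0 ZF=0 PC=1
Step 2: PC=1 exec 'MOV B, 4'. After: A=2 B=4 C=0 D=0 ZF=0 PC=2
Step 3: PC=2 exec 'SUB A, B'. After: A=-2 B=4 C=0 D=0 ZF=0 PC=3
Step 4: PC=3 exec 'JNZ 5'. After: A=-2 B=4 C=0 D=0 ZF=0 PC=5
Step 5: PC=5 exec 'ADD A, 3'. After: A=1 B=4 C=0 D=0 ZF=0 PC=6
Step 6: PC=6 exec 'ADD B, 6'. After: A=1 B=10 C=0 D=0 ZF=0 PC=7
Step 7: PC=7 exec 'HALT'. After: A=1 B=10 C=0 D=0 ZF=0 PC=7 HALTED

Answer: 1 10 0 0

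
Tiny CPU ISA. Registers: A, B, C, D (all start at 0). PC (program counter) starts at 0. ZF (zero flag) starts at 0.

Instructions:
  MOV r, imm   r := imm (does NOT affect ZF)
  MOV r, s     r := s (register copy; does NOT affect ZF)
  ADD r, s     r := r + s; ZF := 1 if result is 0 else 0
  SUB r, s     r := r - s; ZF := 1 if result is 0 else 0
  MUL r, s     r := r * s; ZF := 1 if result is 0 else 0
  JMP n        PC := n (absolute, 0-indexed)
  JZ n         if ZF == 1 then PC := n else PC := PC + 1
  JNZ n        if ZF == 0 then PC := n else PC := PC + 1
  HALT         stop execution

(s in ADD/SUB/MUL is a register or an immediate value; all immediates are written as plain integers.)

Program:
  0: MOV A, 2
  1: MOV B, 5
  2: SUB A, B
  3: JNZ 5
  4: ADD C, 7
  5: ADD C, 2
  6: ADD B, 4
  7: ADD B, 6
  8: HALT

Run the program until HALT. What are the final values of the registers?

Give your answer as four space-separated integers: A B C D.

Answer: -3 15 2 0

Derivation:
Step 1: PC=0 exec 'MOV A, 2'. After: A=2 B=0 C=0 D=0 ZF=0 PC=1
Step 2: PC=1 exec 'MOV B, 5'. After: A=2 B=5 C=0 D=0 ZF=0 PC=2
Step 3: PC=2 exec 'SUB A, B'. After: A=-3 B=5 C=0 D=0 ZF=0 PC=3
Step 4: PC=3 exec 'JNZ 5'. After: A=-3 B=5 C=0 D=0 ZF=0 PC=5
Step 5: PC=5 exec 'ADD C, 2'. After: A=-3 B=5 C=2 D=0 ZF=0 PC=6
Step 6: PC=6 exec 'ADD B, 4'. After: A=-3 B=9 C=2 D=0 ZF=0 PC=7
Step 7: PC=7 exec 'ADD B, 6'. After: A=-3 B=15 C=2 D=0 ZF=0 PC=8
Step 8: PC=8 exec 'HALT'. After: A=-3 B=15 C=2 D=0 ZF=0 PC=8 HALTED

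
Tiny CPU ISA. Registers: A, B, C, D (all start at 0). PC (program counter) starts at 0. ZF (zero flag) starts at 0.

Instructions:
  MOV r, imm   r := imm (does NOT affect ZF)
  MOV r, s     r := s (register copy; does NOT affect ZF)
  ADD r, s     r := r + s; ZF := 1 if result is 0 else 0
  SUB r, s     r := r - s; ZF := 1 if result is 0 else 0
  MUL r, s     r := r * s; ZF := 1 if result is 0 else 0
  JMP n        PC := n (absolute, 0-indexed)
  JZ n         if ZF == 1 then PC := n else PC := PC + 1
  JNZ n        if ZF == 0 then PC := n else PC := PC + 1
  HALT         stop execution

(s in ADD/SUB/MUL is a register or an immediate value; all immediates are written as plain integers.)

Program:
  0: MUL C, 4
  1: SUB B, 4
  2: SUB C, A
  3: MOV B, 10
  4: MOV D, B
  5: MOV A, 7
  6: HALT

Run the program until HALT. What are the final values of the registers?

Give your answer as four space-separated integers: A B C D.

Step 1: PC=0 exec 'MUL C, 4'. After: A=0 B=0 C=0 D=0 ZF=1 PC=1
Step 2: PC=1 exec 'SUB B, 4'. After: A=0 B=-4 C=0 D=0 ZF=0 PC=2
Step 3: PC=2 exec 'SUB C, A'. After: A=0 B=-4 C=0 D=0 ZF=1 PC=3
Step 4: PC=3 exec 'MOV B, 10'. After: A=0 B=10 C=0 D=0 ZF=1 PC=4
Step 5: PC=4 exec 'MOV D, B'. After: A=0 B=10 C=0 D=10 ZF=1 PC=5
Step 6: PC=5 exec 'MOV A, 7'. After: A=7 B=10 C=0 D=10 ZF=1 PC=6
Step 7: PC=6 exec 'HALT'. After: A=7 B=10 C=0 D=10 ZF=1 PC=6 HALTED

Answer: 7 10 0 10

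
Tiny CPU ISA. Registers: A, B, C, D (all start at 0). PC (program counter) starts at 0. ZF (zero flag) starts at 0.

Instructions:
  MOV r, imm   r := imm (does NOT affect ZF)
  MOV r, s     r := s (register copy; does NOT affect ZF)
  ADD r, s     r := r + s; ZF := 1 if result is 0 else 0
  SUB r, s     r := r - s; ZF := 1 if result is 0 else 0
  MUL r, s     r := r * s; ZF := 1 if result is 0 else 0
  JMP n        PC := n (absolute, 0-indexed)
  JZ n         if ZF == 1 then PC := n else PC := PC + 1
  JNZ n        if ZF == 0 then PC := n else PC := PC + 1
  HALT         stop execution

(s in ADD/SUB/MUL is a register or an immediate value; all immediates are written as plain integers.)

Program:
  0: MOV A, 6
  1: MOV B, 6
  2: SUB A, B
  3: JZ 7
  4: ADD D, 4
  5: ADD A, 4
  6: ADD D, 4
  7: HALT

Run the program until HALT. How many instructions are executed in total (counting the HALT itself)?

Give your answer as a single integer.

Step 1: PC=0 exec 'MOV A, 6'. After: A=6 B=0 C=0 D=0 ZF=0 PC=1
Step 2: PC=1 exec 'MOV B, 6'. After: A=6 B=6 C=0 D=0 ZF=0 PC=2
Step 3: PC=2 exec 'SUB A, B'. After: A=0 B=6 C=0 D=0 ZF=1 PC=3
Step 4: PC=3 exec 'JZ 7'. After: A=0 B=6 C=0 D=0 ZF=1 PC=7
Step 5: PC=7 exec 'HALT'. After: A=0 B=6 C=0 D=0 ZF=1 PC=7 HALTED
Total instructions executed: 5

Answer: 5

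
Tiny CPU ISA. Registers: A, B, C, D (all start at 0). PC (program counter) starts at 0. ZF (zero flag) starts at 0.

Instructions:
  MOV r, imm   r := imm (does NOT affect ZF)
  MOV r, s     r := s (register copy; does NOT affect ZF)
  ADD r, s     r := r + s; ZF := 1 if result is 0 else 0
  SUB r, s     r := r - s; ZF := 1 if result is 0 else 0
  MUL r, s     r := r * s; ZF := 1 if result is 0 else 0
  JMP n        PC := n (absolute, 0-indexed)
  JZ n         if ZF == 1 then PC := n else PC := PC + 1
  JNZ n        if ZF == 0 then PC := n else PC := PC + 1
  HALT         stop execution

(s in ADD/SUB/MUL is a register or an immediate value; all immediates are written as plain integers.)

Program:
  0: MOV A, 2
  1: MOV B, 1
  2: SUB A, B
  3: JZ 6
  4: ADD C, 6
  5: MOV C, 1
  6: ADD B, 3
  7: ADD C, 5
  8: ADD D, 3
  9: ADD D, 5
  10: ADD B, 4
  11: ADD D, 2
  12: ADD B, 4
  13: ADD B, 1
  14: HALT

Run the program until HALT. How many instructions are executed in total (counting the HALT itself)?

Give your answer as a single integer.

Answer: 15

Derivation:
Step 1: PC=0 exec 'MOV A, 2'. After: A=2 B=0 C=0 D=0 ZF=0 PC=1
Step 2: PC=1 exec 'MOV B, 1'. After: A=2 B=1 C=0 D=0 ZF=0 PC=2
Step 3: PC=2 exec 'SUB A, B'. After: A=1 B=1 C=0 D=0 ZF=0 PC=3
Step 4: PC=3 exec 'JZ 6'. After: A=1 B=1 C=0 D=0 ZF=0 PC=4
Step 5: PC=4 exec 'ADD C, 6'. After: A=1 B=1 C=6 D=0 ZF=0 PC=5
Step 6: PC=5 exec 'MOV C, 1'. After: A=1 B=1 C=1 D=0 ZF=0 PC=6
Step 7: PC=6 exec 'ADD B, 3'. After: A=1 B=4 C=1 D=0 ZF=0 PC=7
Step 8: PC=7 exec 'ADD C, 5'. After: A=1 B=4 C=6 D=0 ZF=0 PC=8
Step 9: PC=8 exec 'ADD D, 3'. After: A=1 B=4 C=6 D=3 ZF=0 PC=9
Step 10: PC=9 exec 'ADD D, 5'. After: A=1 B=4 C=6 D=8 ZF=0 PC=10
Step 11: PC=10 exec 'ADD B, 4'. After: A=1 B=8 C=6 D=8 ZF=0 PC=11
Step 12: PC=11 exec 'ADD D, 2'. After: A=1 B=8 C=6 D=10 ZF=0 PC=12
Step 13: PC=12 exec 'ADD B, 4'. After: A=1 B=12 C=6 D=10 ZF=0 PC=13
Step 14: PC=13 exec 'ADD B, 1'. After: A=1 B=13 C=6 D=10 ZF=0 PC=14
Step 15: PC=14 exec 'HALT'. After: A=1 B=13 C=6 D=10 ZF=0 PC=14 HALTED
Total instructions executed: 15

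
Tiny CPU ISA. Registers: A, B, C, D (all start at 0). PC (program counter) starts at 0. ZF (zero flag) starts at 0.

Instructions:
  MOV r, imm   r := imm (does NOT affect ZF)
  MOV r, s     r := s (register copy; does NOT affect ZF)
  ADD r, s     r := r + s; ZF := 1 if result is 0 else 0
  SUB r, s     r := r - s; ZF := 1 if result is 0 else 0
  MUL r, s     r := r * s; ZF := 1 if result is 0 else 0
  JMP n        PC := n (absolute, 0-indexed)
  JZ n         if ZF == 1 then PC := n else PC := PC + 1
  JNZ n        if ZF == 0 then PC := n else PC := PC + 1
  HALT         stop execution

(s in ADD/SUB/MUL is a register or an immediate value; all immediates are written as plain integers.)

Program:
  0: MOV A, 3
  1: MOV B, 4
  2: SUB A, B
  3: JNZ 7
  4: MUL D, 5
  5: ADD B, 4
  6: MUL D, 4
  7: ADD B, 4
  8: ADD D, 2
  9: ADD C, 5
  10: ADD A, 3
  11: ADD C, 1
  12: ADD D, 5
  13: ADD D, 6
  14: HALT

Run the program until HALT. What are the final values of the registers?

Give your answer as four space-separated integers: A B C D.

Answer: 2 8 6 13

Derivation:
Step 1: PC=0 exec 'MOV A, 3'. After: A=3 B=0 C=0 D=0 ZF=0 PC=1
Step 2: PC=1 exec 'MOV B, 4'. After: A=3 B=4 C=0 D=0 ZF=0 PC=2
Step 3: PC=2 exec 'SUB A, B'. After: A=-1 B=4 C=0 D=0 ZF=0 PC=3
Step 4: PC=3 exec 'JNZ 7'. After: A=-1 B=4 C=0 D=0 ZF=0 PC=7
Step 5: PC=7 exec 'ADD B, 4'. After: A=-1 B=8 C=0 D=0 ZF=0 PC=8
Step 6: PC=8 exec 'ADD D, 2'. After: A=-1 B=8 C=0 D=2 ZF=0 PC=9
Step 7: PC=9 exec 'ADD C, 5'. After: A=-1 B=8 C=5 D=2 ZF=0 PC=10
Step 8: PC=10 exec 'ADD A, 3'. After: A=2 B=8 C=5 D=2 ZF=0 PC=11
Step 9: PC=11 exec 'ADD C, 1'. After: A=2 B=8 C=6 D=2 ZF=0 PC=12
Step 10: PC=12 exec 'ADD D, 5'. After: A=2 B=8 C=6 D=7 ZF=0 PC=13
Step 11: PC=13 exec 'ADD D, 6'. After: A=2 B=8 C=6 D=13 ZF=0 PC=14
Step 12: PC=14 exec 'HALT'. After: A=2 B=8 C=6 D=13 ZF=0 PC=14 HALTED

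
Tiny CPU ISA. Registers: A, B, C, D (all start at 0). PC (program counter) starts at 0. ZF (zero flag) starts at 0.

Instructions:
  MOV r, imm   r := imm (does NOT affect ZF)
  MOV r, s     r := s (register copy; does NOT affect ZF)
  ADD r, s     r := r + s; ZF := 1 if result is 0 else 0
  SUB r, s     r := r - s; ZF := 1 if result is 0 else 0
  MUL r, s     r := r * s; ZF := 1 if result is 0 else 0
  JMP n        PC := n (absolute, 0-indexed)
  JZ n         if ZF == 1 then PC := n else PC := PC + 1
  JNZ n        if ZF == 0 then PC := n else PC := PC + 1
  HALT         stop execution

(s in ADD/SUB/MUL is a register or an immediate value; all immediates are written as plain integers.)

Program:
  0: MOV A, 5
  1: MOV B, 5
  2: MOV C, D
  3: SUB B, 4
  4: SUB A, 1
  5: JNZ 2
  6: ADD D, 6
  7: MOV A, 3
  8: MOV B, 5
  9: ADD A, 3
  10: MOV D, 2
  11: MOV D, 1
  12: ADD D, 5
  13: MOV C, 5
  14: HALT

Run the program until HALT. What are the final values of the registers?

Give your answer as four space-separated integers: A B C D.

Step 1: PC=0 exec 'MOV A, 5'. After: A=5 B=0 C=0 D=0 ZF=0 PC=1
Step 2: PC=1 exec 'MOV B, 5'. After: A=5 B=5 C=0 D=0 ZF=0 PC=2
Step 3: PC=2 exec 'MOV C, D'. After: A=5 B=5 C=0 D=0 ZF=0 PC=3
Step 4: PC=3 exec 'SUB B, 4'. After: A=5 B=1 C=0 D=0 ZF=0 PC=4
Step 5: PC=4 exec 'SUB A, 1'. After: A=4 B=1 C=0 D=0 ZF=0 PC=5
Step 6: PC=5 exec 'JNZ 2'. After: A=4 B=1 C=0 D=0 ZF=0 PC=2
Step 7: PC=2 exec 'MOV C, D'. After: A=4 B=1 C=0 D=0 ZF=0 PC=3
Step 8: PC=3 exec 'SUB B, 4'. After: A=4 B=-3 C=0 D=0 ZF=0 PC=4
Step 9: PC=4 exec 'SUB A, 1'. After: A=3 B=-3 C=0 D=0 ZF=0 PC=5
Step 10: PC=5 exec 'JNZ 2'. After: A=3 B=-3 C=0 D=0 ZF=0 PC=2
Step 11: PC=2 exec 'MOV C, D'. After: A=3 B=-3 C=0 D=0 ZF=0 PC=3
Step 12: PC=3 exec 'SUB B, 4'. After: A=3 B=-7 C=0 D=0 ZF=0 PC=4
Step 13: PC=4 exec 'SUB A, 1'. After: A=2 B=-7 C=0 D=0 ZF=0 PC=5
Step 14: PC=5 exec 'JNZ 2'. After: A=2 B=-7 C=0 D=0 ZF=0 PC=2
Step 15: PC=2 exec 'MOV C, D'. After: A=2 B=-7 C=0 D=0 ZF=0 PC=3
Step 16: PC=3 exec 'SUB B, 4'. After: A=2 B=-11 C=0 D=0 ZF=0 PC=4
Step 17: PC=4 exec 'SUB A, 1'. After: A=1 B=-11 C=0 D=0 ZF=0 PC=5
Step 18: PC=5 exec 'JNZ 2'. After: A=1 B=-11 C=0 D=0 ZF=0 PC=2
Step 19: PC=2 exec 'MOV C, D'. After: A=1 B=-11 C=0 D=0 ZF=0 PC=3
Step 20: PC=3 exec 'SUB B, 4'. After: A=1 B=-15 C=0 D=0 ZF=0 PC=4
Step 21: PC=4 exec 'SUB A, 1'. After: A=0 B=-15 C=0 D=0 ZF=1 PC=5
Step 22: PC=5 exec 'JNZ 2'. After: A=0 B=-15 C=0 D=0 ZF=1 PC=6
Step 23: PC=6 exec 'ADD D, 6'. After: A=0 B=-15 C=0 D=6 ZF=0 PC=7
Step 24: PC=7 exec 'MOV A, 3'. After: A=3 B=-15 C=0 D=6 ZF=0 PC=8
Step 25: PC=8 exec 'MOV B, 5'. After: A=3 B=5 C=0 D=6 ZF=0 PC=9
Step 26: PC=9 exec 'ADD A, 3'. After: A=6 B=5 C=0 D=6 ZF=0 PC=10
Step 27: PC=10 exec 'MOV D, 2'. After: A=6 B=5 C=0 D=2 ZF=0 PC=11
Step 28: PC=11 exec 'MOV D, 1'. After: A=6 B=5 C=0 D=1 ZF=0 PC=12
Step 29: PC=12 exec 'ADD D, 5'. After: A=6 B=5 C=0 D=6 ZF=0 PC=13
Step 30: PC=13 exec 'MOV C, 5'. After: A=6 B=5 C=5 D=6 ZF=0 PC=14
Step 31: PC=14 exec 'HALT'. After: A=6 B=5 C=5 D=6 ZF=0 PC=14 HALTED

Answer: 6 5 5 6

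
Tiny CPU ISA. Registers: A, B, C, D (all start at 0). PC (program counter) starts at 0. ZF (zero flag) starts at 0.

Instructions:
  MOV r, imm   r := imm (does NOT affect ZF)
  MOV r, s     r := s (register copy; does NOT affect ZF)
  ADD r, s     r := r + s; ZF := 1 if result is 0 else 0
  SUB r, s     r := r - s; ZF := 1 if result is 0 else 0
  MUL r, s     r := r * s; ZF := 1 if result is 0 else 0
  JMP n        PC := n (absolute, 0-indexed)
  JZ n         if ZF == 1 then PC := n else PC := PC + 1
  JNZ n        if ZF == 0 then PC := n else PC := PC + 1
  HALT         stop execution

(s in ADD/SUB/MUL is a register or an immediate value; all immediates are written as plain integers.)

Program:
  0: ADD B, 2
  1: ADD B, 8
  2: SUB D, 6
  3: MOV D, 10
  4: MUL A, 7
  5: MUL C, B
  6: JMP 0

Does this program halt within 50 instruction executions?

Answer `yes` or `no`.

Answer: no

Derivation:
Step 1: PC=0 exec 'ADD B, 2'. After: A=0 B=2 C=0 D=0 ZF=0 PC=1
Step 2: PC=1 exec 'ADD B, 8'. After: A=0 B=10 C=0 D=0 ZF=0 PC=2
Step 3: PC=2 exec 'SUB D, 6'. After: A=0 B=10 C=0 D=-6 ZF=0 PC=3
Step 4: PC=3 exec 'MOV D, 10'. After: A=0 B=10 C=0 D=10 ZF=0 PC=4
Step 5: PC=4 exec 'MUL A, 7'. After: A=0 B=10 C=0 D=10 ZF=1 PC=5
Step 6: PC=5 exec 'MUL C, B'. After: A=0 B=10 C=0 D=10 ZF=1 PC=6
Step 7: PC=6 exec 'JMP 0'. After: A=0 B=10 C=0 D=10 ZF=1 PC=0
Step 8: PC=0 exec 'ADD B, 2'. After: A=0 B=12 C=0 D=10 ZF=0 PC=1
Step 9: PC=1 exec 'ADD B, 8'. After: A=0 B=20 C=0 D=10 ZF=0 PC=2
Step 10: PC=2 exec 'SUB D, 6'. After: A=0 B=20 C=0 D=4 ZF=0 PC=3
Step 11: PC=3 exec 'MOV D, 10'. After: A=0 B=20 C=0 D=10 ZF=0 PC=4
Step 12: PC=4 exec 'MUL A, 7'. After: A=0 B=20 C=0 D=10 ZF=1 PC=5
Step 13: PC=5 exec 'MUL C, B'. After: A=0 B=20 C=0 D=10 ZF=1 PC=6
Step 14: PC=6 exec 'JMP 0'. After: A=0 B=20 C=0 D=10 ZF=1 PC=0
Step 15: PC=0 exec 'ADD B, 2'. After: A=0 B=22 C=0 D=10 ZF=0 PC=1
After 50 steps: not halted. PC revisits the same instructions with no path to HALT; will never halt.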